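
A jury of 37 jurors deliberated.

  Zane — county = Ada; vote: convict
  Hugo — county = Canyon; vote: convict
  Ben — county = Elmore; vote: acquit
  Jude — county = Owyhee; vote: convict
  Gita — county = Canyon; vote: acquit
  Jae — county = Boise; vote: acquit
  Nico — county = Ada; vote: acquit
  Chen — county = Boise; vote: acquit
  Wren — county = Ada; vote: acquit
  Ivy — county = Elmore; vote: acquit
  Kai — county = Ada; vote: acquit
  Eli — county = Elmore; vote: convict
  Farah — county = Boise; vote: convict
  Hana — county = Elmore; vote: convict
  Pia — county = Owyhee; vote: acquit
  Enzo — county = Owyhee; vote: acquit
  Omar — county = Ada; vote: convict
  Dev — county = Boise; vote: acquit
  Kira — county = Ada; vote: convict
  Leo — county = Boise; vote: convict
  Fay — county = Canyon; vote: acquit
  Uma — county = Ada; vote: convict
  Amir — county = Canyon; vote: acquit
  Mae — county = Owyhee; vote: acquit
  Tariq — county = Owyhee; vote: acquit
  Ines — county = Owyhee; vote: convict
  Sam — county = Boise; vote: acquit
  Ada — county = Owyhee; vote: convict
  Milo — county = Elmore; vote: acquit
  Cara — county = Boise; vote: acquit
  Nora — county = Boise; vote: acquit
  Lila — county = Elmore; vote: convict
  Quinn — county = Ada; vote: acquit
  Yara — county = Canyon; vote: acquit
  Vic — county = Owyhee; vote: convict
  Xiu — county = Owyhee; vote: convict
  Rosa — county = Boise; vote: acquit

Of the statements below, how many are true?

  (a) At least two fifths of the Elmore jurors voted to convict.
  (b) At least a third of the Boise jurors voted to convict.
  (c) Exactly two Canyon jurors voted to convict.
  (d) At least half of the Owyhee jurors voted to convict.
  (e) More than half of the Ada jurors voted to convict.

(a) Elmore: |A| = 6, |A ∩ B| = 3; needs |A ∩ B| / |A| ≥ 2/5 — true.
(b) Boise: |A| = 9, |A ∩ B| = 2; needs |A ∩ B| / |A| ≥ 1/3 — false.
(c) Canyon: |A| = 5, |A ∩ B| = 1; needs |A ∩ B| = 2 — false.
(d) Owyhee: |A| = 9, |A ∩ B| = 5; needs |A ∩ B| ≥ |A ∖ B| — true.
(e) Ada: |A| = 8, |A ∩ B| = 4; needs |A ∩ B| > |A ∖ B| — false.

2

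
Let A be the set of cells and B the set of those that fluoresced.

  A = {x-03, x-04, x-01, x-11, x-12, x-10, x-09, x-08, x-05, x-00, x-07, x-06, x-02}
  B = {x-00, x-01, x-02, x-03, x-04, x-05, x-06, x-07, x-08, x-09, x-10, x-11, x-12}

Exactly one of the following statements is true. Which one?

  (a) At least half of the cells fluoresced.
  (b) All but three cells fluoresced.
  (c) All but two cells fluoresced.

(a)

|A| = 13, |A ∩ B| = 13, |A ∖ B| = 0.
(a) requires |A ∩ B| ≥ |A ∖ B|: true.
(b) requires |A ∖ B| = 3: false.
(c) requires |A ∖ B| = 2: false.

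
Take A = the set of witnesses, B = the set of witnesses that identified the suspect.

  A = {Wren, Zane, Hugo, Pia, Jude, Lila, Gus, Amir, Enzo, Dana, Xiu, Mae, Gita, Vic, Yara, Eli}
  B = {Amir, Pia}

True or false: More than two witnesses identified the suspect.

False

The determiner here denotes the relation: |A ∩ B| > 2.
|A| = 16, |A ∩ B| = 2, |A ∖ B| = 14.
|A ∩ B| = 2, so the statement is false.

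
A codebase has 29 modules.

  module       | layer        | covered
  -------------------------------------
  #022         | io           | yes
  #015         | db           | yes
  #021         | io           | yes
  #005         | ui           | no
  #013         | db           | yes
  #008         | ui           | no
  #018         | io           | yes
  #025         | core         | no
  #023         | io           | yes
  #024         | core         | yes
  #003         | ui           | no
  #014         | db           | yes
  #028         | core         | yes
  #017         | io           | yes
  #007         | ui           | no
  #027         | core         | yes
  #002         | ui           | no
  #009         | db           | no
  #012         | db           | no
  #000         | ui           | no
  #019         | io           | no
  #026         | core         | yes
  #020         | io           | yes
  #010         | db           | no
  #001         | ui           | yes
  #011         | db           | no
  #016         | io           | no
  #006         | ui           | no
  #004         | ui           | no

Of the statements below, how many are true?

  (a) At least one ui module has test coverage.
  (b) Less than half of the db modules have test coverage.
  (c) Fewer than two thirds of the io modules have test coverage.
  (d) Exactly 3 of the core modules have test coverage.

2

(a) ui: |A| = 9, |A ∩ B| = 1; needs A ∩ B ≠ ∅ (|A ∩ B| ≥ 1) — true.
(b) db: |A| = 7, |A ∩ B| = 3; needs |A ∩ B| < |A ∖ B| — true.
(c) io: |A| = 8, |A ∩ B| = 6; needs |A ∩ B| / |A| < 2/3 — false.
(d) core: |A| = 5, |A ∩ B| = 4; needs |A ∩ B| = 3 — false.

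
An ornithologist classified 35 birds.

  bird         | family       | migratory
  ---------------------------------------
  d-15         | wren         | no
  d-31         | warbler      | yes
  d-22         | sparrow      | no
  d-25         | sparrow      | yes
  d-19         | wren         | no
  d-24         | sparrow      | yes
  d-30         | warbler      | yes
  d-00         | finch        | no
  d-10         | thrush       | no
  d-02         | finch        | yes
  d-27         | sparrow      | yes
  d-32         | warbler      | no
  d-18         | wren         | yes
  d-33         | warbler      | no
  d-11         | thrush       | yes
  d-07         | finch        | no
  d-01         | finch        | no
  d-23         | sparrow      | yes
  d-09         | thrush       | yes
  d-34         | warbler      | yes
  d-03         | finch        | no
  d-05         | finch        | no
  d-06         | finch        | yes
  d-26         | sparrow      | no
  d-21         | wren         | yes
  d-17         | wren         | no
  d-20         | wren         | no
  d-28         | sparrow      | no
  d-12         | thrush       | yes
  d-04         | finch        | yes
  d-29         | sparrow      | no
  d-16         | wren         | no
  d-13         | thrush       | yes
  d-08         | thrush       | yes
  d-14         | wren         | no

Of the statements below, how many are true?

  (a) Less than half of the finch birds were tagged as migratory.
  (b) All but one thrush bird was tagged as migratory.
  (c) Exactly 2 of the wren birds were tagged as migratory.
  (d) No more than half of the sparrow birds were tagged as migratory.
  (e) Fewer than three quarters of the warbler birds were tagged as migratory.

5

(a) finch: |A| = 8, |A ∩ B| = 3; needs |A ∩ B| < |A ∖ B| — true.
(b) thrush: |A| = 6, |A ∩ B| = 5; needs |A ∖ B| = 1 — true.
(c) wren: |A| = 8, |A ∩ B| = 2; needs |A ∩ B| = 2 — true.
(d) sparrow: |A| = 8, |A ∩ B| = 4; needs |A ∩ B| ≤ |A ∖ B| — true.
(e) warbler: |A| = 5, |A ∩ B| = 3; needs |A ∩ B| / |A| < 3/4 — true.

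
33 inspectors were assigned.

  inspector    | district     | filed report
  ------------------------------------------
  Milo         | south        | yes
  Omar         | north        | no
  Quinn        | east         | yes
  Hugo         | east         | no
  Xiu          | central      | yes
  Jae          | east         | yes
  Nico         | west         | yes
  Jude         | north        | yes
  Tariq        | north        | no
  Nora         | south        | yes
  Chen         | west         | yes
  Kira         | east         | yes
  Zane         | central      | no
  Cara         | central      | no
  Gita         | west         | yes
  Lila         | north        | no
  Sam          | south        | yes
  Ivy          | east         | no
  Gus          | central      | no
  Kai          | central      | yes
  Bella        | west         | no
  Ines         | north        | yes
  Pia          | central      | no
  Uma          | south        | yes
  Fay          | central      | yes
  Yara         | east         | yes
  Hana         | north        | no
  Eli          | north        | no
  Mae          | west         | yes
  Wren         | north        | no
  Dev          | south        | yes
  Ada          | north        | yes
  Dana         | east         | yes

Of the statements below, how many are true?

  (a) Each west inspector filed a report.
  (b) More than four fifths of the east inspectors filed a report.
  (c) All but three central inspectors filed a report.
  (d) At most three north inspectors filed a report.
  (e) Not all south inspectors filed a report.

1

(a) west: |A| = 5, |A ∩ B| = 4; needs A ⊆ B, i.e. every element of A is in B (|A ∖ B| = 0) — false.
(b) east: |A| = 7, |A ∩ B| = 5; needs |A ∩ B| / |A| > 4/5 — false.
(c) central: |A| = 7, |A ∩ B| = 3; needs |A ∖ B| = 3 — false.
(d) north: |A| = 9, |A ∩ B| = 3; needs |A ∩ B| ≤ 3 — true.
(e) south: |A| = 5, |A ∩ B| = 5; needs A ⊄ B (|A ∖ B| ≥ 1) — false.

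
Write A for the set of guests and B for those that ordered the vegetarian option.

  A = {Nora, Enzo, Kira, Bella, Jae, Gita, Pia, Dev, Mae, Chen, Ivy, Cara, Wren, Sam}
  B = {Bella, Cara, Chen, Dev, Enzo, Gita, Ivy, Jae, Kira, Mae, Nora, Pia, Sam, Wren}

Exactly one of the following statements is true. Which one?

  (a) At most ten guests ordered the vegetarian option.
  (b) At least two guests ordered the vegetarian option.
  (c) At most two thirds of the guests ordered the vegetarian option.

|A| = 14, |A ∩ B| = 14, |A ∖ B| = 0.
(a) requires |A ∩ B| ≤ 10: false.
(b) requires |A ∩ B| ≥ 2: true.
(c) requires |A ∩ B| / |A| ≤ 2/3: false.

(b)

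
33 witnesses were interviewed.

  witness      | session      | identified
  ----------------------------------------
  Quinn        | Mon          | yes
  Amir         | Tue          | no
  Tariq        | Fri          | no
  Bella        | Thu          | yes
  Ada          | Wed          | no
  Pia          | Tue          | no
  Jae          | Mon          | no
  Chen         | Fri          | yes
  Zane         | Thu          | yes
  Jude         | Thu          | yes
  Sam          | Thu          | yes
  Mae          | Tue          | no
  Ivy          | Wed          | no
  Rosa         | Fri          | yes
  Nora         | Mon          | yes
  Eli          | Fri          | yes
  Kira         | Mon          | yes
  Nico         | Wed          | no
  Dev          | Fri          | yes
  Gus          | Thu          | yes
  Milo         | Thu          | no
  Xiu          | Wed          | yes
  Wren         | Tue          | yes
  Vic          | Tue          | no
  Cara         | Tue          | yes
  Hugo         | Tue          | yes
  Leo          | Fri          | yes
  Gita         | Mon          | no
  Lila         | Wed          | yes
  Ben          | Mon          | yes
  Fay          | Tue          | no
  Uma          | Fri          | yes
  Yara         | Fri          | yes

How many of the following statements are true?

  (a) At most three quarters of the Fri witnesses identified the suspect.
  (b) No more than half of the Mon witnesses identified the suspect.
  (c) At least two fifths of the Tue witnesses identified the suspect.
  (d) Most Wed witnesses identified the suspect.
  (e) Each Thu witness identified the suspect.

(a) Fri: |A| = 8, |A ∩ B| = 7; needs |A ∩ B| / |A| ≤ 3/4 — false.
(b) Mon: |A| = 6, |A ∩ B| = 4; needs |A ∩ B| ≤ |A ∖ B| — false.
(c) Tue: |A| = 8, |A ∩ B| = 3; needs |A ∩ B| / |A| ≥ 2/5 — false.
(d) Wed: |A| = 5, |A ∩ B| = 2; needs |A ∩ B| > |A ∖ B| — false.
(e) Thu: |A| = 6, |A ∩ B| = 5; needs A ⊆ B, i.e. every element of A is in B (|A ∖ B| = 0) — false.

0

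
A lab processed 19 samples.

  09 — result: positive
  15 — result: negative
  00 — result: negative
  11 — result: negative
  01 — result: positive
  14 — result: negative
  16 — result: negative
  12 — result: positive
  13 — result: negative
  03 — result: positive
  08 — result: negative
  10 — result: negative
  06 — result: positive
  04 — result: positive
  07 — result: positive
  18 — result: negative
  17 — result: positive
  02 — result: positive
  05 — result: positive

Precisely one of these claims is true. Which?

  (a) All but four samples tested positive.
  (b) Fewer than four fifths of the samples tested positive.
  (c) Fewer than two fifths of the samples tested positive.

|A| = 19, |A ∩ B| = 10, |A ∖ B| = 9.
(a) requires |A ∖ B| = 4: false.
(b) requires |A ∩ B| / |A| < 4/5: true.
(c) requires |A ∩ B| / |A| < 2/5: false.

(b)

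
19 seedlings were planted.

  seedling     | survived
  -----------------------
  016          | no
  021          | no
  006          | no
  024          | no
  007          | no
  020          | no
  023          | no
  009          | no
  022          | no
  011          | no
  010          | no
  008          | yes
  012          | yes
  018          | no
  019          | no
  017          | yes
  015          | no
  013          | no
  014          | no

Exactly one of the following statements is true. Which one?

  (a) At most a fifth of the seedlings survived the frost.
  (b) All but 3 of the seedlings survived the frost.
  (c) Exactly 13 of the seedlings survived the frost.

(a)

|A| = 19, |A ∩ B| = 3, |A ∖ B| = 16.
(a) requires |A ∩ B| / |A| ≤ 1/5: true.
(b) requires |A ∖ B| = 3: false.
(c) requires |A ∩ B| = 13: false.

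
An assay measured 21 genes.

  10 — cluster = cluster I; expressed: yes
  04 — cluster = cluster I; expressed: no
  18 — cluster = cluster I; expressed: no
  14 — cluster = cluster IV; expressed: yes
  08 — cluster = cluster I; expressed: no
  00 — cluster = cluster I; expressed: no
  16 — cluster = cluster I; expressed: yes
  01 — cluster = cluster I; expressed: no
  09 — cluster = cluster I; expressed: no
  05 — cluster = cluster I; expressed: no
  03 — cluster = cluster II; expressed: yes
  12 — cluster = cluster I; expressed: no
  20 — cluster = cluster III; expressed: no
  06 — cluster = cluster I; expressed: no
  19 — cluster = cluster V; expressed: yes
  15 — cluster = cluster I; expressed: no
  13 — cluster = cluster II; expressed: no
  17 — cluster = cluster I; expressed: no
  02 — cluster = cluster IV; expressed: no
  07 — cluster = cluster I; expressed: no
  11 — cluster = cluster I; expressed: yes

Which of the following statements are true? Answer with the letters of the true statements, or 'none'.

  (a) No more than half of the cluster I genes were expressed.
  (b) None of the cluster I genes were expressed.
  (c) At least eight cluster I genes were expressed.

(a)

|A| = 15, |A ∩ B| = 3, |A ∖ B| = 12.
(a) |A ∩ B| ≤ |A ∖ B|: holds.
(b) A ∩ B = ∅ (|A ∩ B| = 0): fails.
(c) |A ∩ B| ≥ 8: fails.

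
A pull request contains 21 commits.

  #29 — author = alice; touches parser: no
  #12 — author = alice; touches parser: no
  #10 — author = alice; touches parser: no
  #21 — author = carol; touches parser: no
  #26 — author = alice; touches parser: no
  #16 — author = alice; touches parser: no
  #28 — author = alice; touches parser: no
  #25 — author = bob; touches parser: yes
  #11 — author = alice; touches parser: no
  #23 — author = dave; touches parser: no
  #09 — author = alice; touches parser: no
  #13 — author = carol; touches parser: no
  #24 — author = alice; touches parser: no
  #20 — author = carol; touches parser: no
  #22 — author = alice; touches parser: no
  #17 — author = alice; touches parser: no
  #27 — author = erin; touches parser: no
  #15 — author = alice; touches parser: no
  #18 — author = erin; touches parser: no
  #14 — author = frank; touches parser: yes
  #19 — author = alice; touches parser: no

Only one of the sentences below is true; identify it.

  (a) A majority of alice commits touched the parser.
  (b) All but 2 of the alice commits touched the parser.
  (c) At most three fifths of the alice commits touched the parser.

|A| = 13, |A ∩ B| = 0, |A ∖ B| = 13.
(a) requires |A ∩ B| > |A ∖ B|: false.
(b) requires |A ∖ B| = 2: false.
(c) requires |A ∩ B| / |A| ≤ 3/5: true.

(c)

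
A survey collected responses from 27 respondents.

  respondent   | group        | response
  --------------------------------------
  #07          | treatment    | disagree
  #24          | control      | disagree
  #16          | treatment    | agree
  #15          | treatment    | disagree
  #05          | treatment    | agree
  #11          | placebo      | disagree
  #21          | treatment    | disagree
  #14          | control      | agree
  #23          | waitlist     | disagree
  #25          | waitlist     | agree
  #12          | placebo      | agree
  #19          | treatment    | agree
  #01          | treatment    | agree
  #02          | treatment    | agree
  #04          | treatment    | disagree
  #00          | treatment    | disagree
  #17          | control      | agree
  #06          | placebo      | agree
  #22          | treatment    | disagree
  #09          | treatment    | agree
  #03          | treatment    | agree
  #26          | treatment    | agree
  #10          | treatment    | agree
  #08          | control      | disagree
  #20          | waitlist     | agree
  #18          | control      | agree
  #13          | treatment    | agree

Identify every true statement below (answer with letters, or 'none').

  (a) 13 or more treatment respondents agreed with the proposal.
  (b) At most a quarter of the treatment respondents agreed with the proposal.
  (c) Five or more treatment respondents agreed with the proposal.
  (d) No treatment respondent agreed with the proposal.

(c)

|A| = 16, |A ∩ B| = 10, |A ∖ B| = 6.
(a) |A ∩ B| ≥ 13: fails.
(b) |A ∩ B| / |A| ≤ 1/4: fails.
(c) |A ∩ B| ≥ 5: holds.
(d) A ∩ B = ∅ (|A ∩ B| = 0): fails.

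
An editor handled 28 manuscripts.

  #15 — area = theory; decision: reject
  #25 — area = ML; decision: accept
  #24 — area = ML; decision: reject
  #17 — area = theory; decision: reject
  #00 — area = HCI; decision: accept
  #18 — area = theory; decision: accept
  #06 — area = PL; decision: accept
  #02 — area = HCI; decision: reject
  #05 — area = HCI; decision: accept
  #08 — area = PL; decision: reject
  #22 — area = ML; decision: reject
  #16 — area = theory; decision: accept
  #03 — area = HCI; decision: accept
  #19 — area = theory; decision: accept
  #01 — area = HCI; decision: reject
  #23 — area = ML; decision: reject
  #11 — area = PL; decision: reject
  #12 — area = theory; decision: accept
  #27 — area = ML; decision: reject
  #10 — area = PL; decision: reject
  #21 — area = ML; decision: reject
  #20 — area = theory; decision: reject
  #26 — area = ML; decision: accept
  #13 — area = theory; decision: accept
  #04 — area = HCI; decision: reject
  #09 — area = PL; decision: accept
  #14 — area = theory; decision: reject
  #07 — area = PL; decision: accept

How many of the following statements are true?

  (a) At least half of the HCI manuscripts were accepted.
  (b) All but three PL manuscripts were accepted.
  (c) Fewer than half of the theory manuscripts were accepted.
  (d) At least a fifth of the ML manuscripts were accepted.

(a) HCI: |A| = 6, |A ∩ B| = 3; needs |A ∩ B| ≥ |A ∖ B| — true.
(b) PL: |A| = 6, |A ∩ B| = 3; needs |A ∖ B| = 3 — true.
(c) theory: |A| = 9, |A ∩ B| = 5; needs |A ∩ B| < |A ∖ B| — false.
(d) ML: |A| = 7, |A ∩ B| = 2; needs |A ∩ B| / |A| ≥ 1/5 — true.

3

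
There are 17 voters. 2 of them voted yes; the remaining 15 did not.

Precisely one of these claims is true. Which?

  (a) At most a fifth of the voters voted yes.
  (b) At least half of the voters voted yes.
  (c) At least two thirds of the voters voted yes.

|A| = 17, |A ∩ B| = 2, |A ∖ B| = 15.
(a) requires |A ∩ B| / |A| ≤ 1/5: true.
(b) requires |A ∩ B| ≥ |A ∖ B|: false.
(c) requires |A ∩ B| / |A| ≥ 2/3: false.

(a)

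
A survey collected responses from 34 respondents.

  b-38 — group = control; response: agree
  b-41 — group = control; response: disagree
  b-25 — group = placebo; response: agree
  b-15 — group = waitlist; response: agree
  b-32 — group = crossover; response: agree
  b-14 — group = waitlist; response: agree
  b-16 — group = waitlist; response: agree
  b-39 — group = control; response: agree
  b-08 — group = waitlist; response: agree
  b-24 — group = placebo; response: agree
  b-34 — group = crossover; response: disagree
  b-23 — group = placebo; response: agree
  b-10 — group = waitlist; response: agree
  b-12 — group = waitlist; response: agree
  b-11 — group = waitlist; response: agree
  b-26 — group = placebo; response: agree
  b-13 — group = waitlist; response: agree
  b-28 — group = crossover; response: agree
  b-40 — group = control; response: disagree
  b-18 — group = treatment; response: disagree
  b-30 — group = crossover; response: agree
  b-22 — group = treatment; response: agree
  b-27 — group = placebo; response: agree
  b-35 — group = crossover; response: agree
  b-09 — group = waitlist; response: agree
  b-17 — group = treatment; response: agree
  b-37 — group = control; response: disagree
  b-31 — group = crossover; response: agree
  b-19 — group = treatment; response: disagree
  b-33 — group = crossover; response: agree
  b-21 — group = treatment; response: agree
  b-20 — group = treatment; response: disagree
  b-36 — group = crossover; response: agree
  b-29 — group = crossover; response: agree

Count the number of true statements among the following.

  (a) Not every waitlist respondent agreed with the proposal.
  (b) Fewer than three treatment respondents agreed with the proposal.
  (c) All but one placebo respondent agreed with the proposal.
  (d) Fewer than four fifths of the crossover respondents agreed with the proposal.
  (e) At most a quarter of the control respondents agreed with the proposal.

0

(a) waitlist: |A| = 9, |A ∩ B| = 9; needs A ⊄ B (|A ∖ B| ≥ 1) — false.
(b) treatment: |A| = 6, |A ∩ B| = 3; needs |A ∩ B| < 3 — false.
(c) placebo: |A| = 5, |A ∩ B| = 5; needs |A ∖ B| = 1 — false.
(d) crossover: |A| = 9, |A ∩ B| = 8; needs |A ∩ B| / |A| < 4/5 — false.
(e) control: |A| = 5, |A ∩ B| = 2; needs |A ∩ B| / |A| ≤ 1/4 — false.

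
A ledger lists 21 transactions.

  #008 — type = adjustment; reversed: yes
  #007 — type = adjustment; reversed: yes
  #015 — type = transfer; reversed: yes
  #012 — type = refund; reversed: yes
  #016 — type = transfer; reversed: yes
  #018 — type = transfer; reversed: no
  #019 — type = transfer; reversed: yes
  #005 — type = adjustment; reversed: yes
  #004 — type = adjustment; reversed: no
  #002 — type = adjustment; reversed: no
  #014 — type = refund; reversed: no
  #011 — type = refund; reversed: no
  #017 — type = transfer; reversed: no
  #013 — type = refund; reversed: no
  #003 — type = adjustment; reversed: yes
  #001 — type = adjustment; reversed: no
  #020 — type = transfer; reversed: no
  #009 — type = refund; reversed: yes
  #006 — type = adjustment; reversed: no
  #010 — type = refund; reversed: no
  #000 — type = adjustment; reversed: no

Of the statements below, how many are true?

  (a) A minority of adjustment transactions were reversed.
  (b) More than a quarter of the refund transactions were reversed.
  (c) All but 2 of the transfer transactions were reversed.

(a) adjustment: |A| = 9, |A ∩ B| = 4; needs |A ∩ B| < |A ∖ B| — true.
(b) refund: |A| = 6, |A ∩ B| = 2; needs |A ∩ B| / |A| > 1/4 — true.
(c) transfer: |A| = 6, |A ∩ B| = 3; needs |A ∖ B| = 2 — false.

2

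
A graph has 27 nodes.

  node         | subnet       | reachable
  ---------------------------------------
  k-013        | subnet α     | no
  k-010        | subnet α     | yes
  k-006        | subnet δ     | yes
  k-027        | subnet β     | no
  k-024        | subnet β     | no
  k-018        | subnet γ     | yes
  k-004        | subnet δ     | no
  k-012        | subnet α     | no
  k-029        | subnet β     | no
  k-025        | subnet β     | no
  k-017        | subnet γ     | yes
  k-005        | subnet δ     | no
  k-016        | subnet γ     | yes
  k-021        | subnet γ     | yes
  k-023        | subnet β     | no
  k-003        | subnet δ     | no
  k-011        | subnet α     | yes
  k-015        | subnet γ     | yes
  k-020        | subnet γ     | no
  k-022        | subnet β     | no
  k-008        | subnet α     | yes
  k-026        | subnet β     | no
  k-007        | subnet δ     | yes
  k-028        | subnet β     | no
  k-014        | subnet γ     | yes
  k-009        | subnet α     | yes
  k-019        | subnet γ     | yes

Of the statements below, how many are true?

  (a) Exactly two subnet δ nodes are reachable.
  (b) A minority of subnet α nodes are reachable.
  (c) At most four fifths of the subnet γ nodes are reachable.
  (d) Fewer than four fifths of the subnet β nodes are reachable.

2

(a) subnet δ: |A| = 5, |A ∩ B| = 2; needs |A ∩ B| = 2 — true.
(b) subnet α: |A| = 6, |A ∩ B| = 4; needs |A ∩ B| < |A ∖ B| — false.
(c) subnet γ: |A| = 8, |A ∩ B| = 7; needs |A ∩ B| / |A| ≤ 4/5 — false.
(d) subnet β: |A| = 8, |A ∩ B| = 0; needs |A ∩ B| / |A| < 4/5 — true.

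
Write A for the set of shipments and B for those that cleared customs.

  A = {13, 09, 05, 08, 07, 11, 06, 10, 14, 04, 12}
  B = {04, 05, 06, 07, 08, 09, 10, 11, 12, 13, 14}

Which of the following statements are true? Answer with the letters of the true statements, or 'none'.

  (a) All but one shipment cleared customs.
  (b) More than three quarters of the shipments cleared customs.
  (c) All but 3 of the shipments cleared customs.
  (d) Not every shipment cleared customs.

|A| = 11, |A ∩ B| = 11, |A ∖ B| = 0.
(a) |A ∖ B| = 1: fails.
(b) |A ∩ B| / |A| > 3/4: holds.
(c) |A ∖ B| = 3: fails.
(d) A ⊄ B (|A ∖ B| ≥ 1): fails.

(b)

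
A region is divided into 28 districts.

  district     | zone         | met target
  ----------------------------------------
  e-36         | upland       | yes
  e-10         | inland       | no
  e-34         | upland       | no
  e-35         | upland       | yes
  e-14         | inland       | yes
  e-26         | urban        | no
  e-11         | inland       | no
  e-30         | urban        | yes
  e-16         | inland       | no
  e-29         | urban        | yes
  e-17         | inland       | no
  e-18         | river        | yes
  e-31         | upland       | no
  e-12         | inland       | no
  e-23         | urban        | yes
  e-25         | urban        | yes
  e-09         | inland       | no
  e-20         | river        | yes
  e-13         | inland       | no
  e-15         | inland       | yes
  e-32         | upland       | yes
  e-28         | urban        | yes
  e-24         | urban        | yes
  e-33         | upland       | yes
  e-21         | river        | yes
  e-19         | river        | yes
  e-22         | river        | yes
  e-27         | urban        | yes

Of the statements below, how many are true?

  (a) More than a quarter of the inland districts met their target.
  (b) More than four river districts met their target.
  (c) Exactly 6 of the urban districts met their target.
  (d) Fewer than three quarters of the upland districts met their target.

(a) inland: |A| = 9, |A ∩ B| = 2; needs |A ∩ B| / |A| > 1/4 — false.
(b) river: |A| = 5, |A ∩ B| = 5; needs |A ∩ B| > 4 — true.
(c) urban: |A| = 8, |A ∩ B| = 7; needs |A ∩ B| = 6 — false.
(d) upland: |A| = 6, |A ∩ B| = 4; needs |A ∩ B| / |A| < 3/4 — true.

2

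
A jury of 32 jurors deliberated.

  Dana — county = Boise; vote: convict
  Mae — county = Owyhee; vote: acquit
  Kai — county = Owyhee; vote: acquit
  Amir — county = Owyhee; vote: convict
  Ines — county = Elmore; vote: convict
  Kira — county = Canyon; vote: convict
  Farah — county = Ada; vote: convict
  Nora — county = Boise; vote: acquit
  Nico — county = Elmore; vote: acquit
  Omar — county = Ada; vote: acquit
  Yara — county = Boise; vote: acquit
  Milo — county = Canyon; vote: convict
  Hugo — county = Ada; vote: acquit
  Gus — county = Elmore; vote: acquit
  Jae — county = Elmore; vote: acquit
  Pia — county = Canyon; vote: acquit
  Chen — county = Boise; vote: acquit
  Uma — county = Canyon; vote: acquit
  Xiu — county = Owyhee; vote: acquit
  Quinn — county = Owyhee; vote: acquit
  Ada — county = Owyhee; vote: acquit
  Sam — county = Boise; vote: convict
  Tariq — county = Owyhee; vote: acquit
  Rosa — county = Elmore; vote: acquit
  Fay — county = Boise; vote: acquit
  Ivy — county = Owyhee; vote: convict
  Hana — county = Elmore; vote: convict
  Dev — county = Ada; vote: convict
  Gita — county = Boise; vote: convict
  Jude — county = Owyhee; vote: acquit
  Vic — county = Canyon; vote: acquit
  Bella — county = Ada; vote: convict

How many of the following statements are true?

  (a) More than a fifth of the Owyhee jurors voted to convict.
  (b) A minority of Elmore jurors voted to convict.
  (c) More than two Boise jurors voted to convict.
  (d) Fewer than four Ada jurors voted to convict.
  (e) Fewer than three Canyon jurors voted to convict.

(a) Owyhee: |A| = 9, |A ∩ B| = 2; needs |A ∩ B| / |A| > 1/5 — true.
(b) Elmore: |A| = 6, |A ∩ B| = 2; needs |A ∩ B| < |A ∖ B| — true.
(c) Boise: |A| = 7, |A ∩ B| = 3; needs |A ∩ B| > 2 — true.
(d) Ada: |A| = 5, |A ∩ B| = 3; needs |A ∩ B| < 4 — true.
(e) Canyon: |A| = 5, |A ∩ B| = 2; needs |A ∩ B| < 3 — true.

5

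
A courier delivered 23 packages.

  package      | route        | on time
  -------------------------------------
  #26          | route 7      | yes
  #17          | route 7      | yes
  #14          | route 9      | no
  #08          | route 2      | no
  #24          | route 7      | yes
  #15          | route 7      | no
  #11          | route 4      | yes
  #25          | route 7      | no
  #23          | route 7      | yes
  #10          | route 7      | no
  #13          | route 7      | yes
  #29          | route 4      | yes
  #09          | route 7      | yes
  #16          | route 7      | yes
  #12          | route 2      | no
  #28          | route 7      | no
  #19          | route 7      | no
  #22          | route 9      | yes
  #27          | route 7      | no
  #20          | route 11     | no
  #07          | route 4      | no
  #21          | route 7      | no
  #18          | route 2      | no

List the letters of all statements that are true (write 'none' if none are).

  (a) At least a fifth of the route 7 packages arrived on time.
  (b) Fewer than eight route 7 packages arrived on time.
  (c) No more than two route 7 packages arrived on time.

(a), (b)

|A| = 14, |A ∩ B| = 7, |A ∖ B| = 7.
(a) |A ∩ B| / |A| ≥ 1/5: holds.
(b) |A ∩ B| < 8: holds.
(c) |A ∩ B| ≤ 2: fails.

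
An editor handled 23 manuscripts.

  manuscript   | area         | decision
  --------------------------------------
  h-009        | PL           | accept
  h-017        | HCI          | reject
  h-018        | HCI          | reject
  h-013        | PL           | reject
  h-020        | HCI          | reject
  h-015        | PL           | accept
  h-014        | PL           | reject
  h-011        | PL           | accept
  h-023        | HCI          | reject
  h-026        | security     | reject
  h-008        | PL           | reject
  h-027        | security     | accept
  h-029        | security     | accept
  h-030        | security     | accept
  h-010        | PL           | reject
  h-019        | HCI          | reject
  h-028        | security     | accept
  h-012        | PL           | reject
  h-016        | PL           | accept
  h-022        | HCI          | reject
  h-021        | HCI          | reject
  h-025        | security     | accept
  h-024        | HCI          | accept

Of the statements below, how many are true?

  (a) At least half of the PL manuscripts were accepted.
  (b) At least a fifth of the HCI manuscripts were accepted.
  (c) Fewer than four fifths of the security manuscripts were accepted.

0

(a) PL: |A| = 9, |A ∩ B| = 4; needs |A ∩ B| ≥ |A ∖ B| — false.
(b) HCI: |A| = 8, |A ∩ B| = 1; needs |A ∩ B| / |A| ≥ 1/5 — false.
(c) security: |A| = 6, |A ∩ B| = 5; needs |A ∩ B| / |A| < 4/5 — false.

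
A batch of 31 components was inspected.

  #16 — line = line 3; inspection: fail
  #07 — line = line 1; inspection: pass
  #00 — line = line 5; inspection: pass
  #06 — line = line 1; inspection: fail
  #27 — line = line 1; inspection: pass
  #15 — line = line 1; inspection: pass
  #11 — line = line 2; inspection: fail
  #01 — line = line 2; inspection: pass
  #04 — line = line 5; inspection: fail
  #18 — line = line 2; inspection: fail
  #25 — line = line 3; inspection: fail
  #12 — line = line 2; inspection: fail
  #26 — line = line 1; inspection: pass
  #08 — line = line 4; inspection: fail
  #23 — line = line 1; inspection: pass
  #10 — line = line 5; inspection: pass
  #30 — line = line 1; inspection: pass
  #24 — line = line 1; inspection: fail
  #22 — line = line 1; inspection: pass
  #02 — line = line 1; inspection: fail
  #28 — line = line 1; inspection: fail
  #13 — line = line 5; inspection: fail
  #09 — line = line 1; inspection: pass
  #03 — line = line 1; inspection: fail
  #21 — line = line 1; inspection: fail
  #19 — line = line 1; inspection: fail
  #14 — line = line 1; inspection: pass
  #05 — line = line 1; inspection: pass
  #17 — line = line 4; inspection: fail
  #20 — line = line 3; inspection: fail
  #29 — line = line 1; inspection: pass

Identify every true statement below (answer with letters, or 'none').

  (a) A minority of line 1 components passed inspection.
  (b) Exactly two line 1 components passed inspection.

none

|A| = 18, |A ∩ B| = 11, |A ∖ B| = 7.
(a) |A ∩ B| < |A ∖ B|: fails.
(b) |A ∩ B| = 2: fails.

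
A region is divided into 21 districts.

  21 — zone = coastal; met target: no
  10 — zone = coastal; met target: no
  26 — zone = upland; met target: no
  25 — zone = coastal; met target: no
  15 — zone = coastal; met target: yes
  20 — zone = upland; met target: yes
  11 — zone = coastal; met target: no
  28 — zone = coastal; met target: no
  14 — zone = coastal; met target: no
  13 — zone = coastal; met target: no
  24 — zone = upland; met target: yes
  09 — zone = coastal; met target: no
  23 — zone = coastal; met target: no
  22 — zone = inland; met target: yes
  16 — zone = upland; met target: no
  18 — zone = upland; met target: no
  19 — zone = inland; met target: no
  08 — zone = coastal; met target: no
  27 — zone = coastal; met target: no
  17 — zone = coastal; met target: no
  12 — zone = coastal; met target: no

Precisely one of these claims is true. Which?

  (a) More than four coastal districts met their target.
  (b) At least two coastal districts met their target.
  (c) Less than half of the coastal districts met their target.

|A| = 14, |A ∩ B| = 1, |A ∖ B| = 13.
(a) requires |A ∩ B| > 4: false.
(b) requires |A ∩ B| ≥ 2: false.
(c) requires |A ∩ B| < |A ∖ B|: true.

(c)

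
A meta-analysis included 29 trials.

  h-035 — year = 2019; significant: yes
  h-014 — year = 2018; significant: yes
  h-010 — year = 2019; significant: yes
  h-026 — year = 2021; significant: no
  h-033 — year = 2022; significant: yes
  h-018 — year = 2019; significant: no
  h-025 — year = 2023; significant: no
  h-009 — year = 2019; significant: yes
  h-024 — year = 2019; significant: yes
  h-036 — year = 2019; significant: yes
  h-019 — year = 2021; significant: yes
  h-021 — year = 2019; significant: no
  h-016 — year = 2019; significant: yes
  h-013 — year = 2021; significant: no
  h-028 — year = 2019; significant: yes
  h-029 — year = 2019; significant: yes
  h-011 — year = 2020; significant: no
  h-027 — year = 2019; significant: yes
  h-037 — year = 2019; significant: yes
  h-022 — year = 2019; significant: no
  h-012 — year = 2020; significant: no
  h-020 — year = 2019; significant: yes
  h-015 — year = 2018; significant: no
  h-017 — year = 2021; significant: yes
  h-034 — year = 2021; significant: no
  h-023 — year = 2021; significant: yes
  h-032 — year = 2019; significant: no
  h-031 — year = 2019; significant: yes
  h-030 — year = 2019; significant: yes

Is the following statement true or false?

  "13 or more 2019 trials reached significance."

Truth condition: |A ∩ B| ≥ 13.
|A| = 17, |A ∩ B| = 13, |A ∖ B| = 4.
|A ∩ B| = 13, so the statement is true.

True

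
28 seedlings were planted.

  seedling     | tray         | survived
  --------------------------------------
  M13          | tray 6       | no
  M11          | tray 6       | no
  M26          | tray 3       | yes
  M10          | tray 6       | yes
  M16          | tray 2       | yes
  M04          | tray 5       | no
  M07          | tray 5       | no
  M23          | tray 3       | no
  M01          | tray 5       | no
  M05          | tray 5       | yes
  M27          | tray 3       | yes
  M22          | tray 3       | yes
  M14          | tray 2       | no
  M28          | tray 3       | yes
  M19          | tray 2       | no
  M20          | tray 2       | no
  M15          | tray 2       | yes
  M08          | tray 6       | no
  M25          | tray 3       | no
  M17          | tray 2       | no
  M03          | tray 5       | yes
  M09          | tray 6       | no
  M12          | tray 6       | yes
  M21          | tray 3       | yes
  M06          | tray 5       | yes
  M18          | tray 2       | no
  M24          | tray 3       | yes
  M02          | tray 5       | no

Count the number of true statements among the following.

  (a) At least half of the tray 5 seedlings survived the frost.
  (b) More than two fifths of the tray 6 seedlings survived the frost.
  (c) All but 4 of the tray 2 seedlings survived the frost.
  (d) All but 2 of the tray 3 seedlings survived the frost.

(a) tray 5: |A| = 7, |A ∩ B| = 3; needs |A ∩ B| ≥ |A ∖ B| — false.
(b) tray 6: |A| = 6, |A ∩ B| = 2; needs |A ∩ B| / |A| > 2/5 — false.
(c) tray 2: |A| = 7, |A ∩ B| = 2; needs |A ∖ B| = 4 — false.
(d) tray 3: |A| = 8, |A ∩ B| = 6; needs |A ∖ B| = 2 — true.

1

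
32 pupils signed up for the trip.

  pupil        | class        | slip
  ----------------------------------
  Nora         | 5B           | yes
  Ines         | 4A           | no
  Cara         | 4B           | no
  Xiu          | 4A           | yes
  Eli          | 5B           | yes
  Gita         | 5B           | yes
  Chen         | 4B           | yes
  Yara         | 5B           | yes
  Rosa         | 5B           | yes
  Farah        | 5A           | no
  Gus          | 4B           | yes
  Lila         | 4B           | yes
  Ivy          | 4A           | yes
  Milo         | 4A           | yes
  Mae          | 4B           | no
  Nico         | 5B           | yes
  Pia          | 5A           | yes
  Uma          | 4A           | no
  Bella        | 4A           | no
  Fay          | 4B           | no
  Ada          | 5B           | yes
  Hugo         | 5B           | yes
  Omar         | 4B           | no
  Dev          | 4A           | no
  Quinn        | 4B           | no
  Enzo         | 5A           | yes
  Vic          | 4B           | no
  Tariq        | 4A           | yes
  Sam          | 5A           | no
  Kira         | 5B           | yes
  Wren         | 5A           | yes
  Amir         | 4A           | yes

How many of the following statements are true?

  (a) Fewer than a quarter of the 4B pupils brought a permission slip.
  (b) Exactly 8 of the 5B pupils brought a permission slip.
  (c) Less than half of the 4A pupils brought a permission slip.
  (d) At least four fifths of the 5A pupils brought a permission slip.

0

(a) 4B: |A| = 9, |A ∩ B| = 3; needs |A ∩ B| / |A| < 1/4 — false.
(b) 5B: |A| = 9, |A ∩ B| = 9; needs |A ∩ B| = 8 — false.
(c) 4A: |A| = 9, |A ∩ B| = 5; needs |A ∩ B| < |A ∖ B| — false.
(d) 5A: |A| = 5, |A ∩ B| = 3; needs |A ∩ B| / |A| ≥ 4/5 — false.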